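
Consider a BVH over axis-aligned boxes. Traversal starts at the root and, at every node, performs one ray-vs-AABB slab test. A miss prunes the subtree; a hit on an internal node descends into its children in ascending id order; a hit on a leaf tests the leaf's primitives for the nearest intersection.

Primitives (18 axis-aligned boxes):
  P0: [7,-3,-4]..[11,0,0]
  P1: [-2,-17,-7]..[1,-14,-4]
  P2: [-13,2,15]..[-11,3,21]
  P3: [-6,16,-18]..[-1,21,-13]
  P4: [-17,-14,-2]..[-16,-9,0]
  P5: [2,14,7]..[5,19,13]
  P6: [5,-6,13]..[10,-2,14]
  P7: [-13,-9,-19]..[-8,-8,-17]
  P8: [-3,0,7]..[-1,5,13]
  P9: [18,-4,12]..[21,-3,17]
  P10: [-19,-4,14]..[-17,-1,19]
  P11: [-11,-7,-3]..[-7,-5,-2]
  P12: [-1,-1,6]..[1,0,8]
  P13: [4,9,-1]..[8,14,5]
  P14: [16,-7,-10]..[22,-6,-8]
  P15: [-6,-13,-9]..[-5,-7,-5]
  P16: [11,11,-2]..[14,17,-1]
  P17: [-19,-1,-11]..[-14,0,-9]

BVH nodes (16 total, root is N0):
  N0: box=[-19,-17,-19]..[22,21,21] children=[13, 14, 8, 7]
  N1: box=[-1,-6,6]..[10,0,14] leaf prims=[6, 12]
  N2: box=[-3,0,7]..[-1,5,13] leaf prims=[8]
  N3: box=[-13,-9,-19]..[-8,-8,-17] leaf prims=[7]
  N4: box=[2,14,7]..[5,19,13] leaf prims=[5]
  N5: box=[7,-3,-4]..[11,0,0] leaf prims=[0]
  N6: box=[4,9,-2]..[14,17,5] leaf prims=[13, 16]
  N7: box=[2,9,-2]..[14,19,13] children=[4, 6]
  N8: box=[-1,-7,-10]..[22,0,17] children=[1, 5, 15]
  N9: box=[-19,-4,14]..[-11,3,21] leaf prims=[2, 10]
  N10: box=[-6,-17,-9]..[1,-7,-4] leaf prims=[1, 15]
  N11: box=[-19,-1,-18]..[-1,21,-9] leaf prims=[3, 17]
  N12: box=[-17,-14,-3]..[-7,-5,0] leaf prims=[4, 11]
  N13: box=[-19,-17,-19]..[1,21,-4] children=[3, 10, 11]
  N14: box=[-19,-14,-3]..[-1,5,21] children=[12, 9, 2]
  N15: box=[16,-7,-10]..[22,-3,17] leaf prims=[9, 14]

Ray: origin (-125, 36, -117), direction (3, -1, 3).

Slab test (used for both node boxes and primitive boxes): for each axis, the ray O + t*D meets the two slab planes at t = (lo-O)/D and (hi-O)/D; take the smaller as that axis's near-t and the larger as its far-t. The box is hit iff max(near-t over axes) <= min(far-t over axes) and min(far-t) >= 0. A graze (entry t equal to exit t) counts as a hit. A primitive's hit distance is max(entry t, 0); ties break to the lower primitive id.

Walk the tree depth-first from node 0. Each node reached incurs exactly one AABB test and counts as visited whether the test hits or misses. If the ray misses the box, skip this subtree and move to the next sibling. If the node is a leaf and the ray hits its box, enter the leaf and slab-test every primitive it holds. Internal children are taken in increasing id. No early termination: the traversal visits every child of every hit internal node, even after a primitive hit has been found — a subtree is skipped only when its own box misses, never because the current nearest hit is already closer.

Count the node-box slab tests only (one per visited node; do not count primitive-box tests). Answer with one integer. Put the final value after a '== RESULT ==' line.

Trace the traversal:
N0 x:[106/3,49] y:[15,53] z:[98/3,46] -> hit [106/3,46], descend [7, 8, 13, 14]
  N7 x:[127/3,139/3] y:[17,27] z:[115/3,130/3] -> miss, prune
  N8 x:[124/3,49] y:[36,43] z:[107/3,134/3] -> hit [124/3,43], descend [1, 5, 15]
    N1 x:[124/3,45] y:[36,42] z:[41,131/3] -> hit [124/3,42] leaf, test {P6(miss), P12(miss)}
    N5 x:[44,136/3] y:[36,39] z:[113/3,39] -> miss, prune
    N15 x:[47,49] y:[39,43] z:[107/3,134/3] -> miss, prune
  N13 x:[106/3,42] y:[15,53] z:[98/3,113/3] -> hit [106/3,113/3], descend [3, 10, 11]
    N3 x:[112/3,39] y:[44,45] z:[98/3,100/3] -> miss, prune
    N10 x:[119/3,42] y:[43,53] z:[36,113/3] -> miss, prune
    N11 x:[106/3,124/3] y:[15,37] z:[33,36] -> hit [106/3,36] leaf, test {P3(miss), P17@t=36}
  N14 x:[106/3,124/3] y:[31,50] z:[38,46] -> hit [38,124/3], descend [2, 9, 12]
    N2 x:[122/3,124/3] y:[31,36] z:[124/3,130/3] -> miss, prune
    N9 x:[106/3,38] y:[33,40] z:[131/3,46] -> miss, prune
    N12 x:[36,118/3] y:[41,50] z:[38,39] -> miss, prune

Summary -> nodes [0, 7, 8, 1, 5, 15, 13, 3, 10, 11, 14, 2, 9, 12]; box-tests=14; leaf-entries=2; first=P17

== RESULT ==
14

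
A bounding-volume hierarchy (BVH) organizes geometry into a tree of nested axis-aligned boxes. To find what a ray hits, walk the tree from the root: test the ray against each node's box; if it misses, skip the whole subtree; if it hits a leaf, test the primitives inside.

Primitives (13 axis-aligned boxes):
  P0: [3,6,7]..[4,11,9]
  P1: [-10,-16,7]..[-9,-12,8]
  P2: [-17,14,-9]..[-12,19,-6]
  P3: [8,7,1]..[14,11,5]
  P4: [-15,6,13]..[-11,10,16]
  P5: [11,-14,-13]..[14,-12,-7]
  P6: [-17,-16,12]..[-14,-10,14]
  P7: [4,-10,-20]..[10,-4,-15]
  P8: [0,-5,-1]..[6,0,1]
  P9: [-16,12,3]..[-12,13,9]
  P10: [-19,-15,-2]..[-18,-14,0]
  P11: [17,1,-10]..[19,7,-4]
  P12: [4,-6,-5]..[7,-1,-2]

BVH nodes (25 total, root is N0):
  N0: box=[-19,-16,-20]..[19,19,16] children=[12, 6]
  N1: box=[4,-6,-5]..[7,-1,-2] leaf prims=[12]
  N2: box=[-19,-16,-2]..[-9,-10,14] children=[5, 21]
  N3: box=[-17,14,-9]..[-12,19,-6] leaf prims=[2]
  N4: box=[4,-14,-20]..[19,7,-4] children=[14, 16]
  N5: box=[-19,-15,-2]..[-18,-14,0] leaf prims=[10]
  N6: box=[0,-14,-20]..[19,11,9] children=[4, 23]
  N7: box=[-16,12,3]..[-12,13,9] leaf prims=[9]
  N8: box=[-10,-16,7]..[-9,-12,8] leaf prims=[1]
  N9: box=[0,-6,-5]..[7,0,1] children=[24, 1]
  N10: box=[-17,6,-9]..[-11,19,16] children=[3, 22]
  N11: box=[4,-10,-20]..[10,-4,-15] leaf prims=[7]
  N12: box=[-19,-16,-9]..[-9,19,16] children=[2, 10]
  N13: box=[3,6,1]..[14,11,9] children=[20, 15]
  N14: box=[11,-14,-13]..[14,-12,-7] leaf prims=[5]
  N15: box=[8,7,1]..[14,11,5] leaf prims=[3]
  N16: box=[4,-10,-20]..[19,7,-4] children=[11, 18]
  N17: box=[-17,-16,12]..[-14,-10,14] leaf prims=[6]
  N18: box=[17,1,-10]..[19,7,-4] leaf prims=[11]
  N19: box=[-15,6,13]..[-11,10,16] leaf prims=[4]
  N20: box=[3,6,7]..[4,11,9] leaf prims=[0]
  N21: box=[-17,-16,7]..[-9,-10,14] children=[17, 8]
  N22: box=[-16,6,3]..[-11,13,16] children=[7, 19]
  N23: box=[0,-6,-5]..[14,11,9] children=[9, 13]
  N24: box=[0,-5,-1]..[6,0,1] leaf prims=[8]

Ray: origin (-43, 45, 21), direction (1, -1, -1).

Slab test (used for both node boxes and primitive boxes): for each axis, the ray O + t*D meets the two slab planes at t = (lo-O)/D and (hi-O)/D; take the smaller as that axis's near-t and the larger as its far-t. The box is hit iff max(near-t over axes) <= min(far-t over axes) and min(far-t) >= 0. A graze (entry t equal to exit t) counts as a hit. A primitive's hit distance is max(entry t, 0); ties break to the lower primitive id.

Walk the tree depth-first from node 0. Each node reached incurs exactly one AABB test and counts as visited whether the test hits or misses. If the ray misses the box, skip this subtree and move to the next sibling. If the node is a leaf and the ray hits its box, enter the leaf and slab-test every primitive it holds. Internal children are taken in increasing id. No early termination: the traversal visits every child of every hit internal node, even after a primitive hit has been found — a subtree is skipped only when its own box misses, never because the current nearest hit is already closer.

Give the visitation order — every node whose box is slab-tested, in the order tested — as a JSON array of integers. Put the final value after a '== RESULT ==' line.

Walk:
N0 x:[24,62] y:[26,61] z:[5,41] -> hit [26,41], descend [6, 12]
  N6 x:[43,62] y:[34,59] z:[12,41] -> miss, prune
  N12 x:[24,34] y:[26,61] z:[5,30] -> hit [26,30], descend [2, 10]
    N2 x:[24,34] y:[55,61] z:[7,23] -> miss, prune
    N10 x:[26,32] y:[26,39] z:[5,30] -> hit [26,30], descend [3, 22]
      N3 x:[26,31] y:[26,31] z:[27,30] -> hit [27,30] leaf, test {P2@t=27}
      N22 x:[27,32] y:[32,39] z:[5,18] -> miss, prune

Visited [0, 6, 12, 2, 10, 3, 22]. Tests: 7 box, 1 leaf. Nearest: P2.

== RESULT ==
[0, 6, 12, 2, 10, 3, 22]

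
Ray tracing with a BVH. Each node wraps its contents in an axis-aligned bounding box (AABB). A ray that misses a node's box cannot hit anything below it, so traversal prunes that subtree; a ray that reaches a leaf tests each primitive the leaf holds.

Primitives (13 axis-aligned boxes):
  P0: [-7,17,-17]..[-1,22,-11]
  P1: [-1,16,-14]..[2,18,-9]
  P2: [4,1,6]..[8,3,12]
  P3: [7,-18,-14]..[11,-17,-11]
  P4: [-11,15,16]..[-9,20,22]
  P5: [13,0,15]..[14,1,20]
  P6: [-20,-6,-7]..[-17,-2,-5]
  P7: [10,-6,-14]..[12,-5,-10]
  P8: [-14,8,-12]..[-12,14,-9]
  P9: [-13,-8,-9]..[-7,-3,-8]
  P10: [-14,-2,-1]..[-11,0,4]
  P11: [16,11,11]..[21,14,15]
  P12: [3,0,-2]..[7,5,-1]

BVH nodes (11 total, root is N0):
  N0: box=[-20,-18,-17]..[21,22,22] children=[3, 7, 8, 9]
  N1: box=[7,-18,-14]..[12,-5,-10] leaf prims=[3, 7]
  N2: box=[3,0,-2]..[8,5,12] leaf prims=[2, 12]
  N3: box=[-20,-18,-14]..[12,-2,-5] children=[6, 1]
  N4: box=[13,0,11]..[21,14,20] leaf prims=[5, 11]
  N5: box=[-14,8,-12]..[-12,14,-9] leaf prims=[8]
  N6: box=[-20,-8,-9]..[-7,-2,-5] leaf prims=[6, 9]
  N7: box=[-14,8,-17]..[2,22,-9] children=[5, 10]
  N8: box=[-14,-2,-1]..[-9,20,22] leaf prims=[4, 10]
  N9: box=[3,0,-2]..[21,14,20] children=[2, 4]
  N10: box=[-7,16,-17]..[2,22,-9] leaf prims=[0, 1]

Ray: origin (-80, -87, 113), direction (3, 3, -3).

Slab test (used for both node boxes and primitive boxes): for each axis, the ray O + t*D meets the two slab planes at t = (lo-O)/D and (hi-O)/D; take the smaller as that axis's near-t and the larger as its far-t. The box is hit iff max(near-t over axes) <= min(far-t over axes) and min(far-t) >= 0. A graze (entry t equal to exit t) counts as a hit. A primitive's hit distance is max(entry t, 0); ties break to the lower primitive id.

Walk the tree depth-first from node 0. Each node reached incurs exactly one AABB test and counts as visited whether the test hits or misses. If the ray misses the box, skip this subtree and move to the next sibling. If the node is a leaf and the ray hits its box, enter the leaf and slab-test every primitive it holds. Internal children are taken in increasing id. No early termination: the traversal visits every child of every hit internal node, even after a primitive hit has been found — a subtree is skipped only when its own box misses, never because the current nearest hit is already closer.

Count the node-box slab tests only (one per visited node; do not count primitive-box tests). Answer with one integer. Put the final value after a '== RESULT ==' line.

Walk:
N0 x:[20,101/3] y:[23,109/3] z:[91/3,130/3] -> hit [91/3,101/3], descend [3, 7, 8, 9]
  N3 x:[20,92/3] y:[23,85/3] z:[118/3,127/3] -> miss, prune
  N7 x:[22,82/3] y:[95/3,109/3] z:[122/3,130/3] -> miss, prune
  N8 x:[22,71/3] y:[85/3,107/3] z:[91/3,38] -> miss, prune
  N9 x:[83/3,101/3] y:[29,101/3] z:[31,115/3] -> hit [31,101/3], descend [2, 4]
    N2 x:[83/3,88/3] y:[29,92/3] z:[101/3,115/3] -> miss, prune
    N4 x:[31,101/3] y:[29,101/3] z:[31,34] -> hit [31,101/3] leaf, test {P5(miss), P11@t=98/3}

7 AABB tests over nodes [0, 3, 7, 8, 9, 2, 4]; 1 leaf entered; closest P11.

== RESULT ==
7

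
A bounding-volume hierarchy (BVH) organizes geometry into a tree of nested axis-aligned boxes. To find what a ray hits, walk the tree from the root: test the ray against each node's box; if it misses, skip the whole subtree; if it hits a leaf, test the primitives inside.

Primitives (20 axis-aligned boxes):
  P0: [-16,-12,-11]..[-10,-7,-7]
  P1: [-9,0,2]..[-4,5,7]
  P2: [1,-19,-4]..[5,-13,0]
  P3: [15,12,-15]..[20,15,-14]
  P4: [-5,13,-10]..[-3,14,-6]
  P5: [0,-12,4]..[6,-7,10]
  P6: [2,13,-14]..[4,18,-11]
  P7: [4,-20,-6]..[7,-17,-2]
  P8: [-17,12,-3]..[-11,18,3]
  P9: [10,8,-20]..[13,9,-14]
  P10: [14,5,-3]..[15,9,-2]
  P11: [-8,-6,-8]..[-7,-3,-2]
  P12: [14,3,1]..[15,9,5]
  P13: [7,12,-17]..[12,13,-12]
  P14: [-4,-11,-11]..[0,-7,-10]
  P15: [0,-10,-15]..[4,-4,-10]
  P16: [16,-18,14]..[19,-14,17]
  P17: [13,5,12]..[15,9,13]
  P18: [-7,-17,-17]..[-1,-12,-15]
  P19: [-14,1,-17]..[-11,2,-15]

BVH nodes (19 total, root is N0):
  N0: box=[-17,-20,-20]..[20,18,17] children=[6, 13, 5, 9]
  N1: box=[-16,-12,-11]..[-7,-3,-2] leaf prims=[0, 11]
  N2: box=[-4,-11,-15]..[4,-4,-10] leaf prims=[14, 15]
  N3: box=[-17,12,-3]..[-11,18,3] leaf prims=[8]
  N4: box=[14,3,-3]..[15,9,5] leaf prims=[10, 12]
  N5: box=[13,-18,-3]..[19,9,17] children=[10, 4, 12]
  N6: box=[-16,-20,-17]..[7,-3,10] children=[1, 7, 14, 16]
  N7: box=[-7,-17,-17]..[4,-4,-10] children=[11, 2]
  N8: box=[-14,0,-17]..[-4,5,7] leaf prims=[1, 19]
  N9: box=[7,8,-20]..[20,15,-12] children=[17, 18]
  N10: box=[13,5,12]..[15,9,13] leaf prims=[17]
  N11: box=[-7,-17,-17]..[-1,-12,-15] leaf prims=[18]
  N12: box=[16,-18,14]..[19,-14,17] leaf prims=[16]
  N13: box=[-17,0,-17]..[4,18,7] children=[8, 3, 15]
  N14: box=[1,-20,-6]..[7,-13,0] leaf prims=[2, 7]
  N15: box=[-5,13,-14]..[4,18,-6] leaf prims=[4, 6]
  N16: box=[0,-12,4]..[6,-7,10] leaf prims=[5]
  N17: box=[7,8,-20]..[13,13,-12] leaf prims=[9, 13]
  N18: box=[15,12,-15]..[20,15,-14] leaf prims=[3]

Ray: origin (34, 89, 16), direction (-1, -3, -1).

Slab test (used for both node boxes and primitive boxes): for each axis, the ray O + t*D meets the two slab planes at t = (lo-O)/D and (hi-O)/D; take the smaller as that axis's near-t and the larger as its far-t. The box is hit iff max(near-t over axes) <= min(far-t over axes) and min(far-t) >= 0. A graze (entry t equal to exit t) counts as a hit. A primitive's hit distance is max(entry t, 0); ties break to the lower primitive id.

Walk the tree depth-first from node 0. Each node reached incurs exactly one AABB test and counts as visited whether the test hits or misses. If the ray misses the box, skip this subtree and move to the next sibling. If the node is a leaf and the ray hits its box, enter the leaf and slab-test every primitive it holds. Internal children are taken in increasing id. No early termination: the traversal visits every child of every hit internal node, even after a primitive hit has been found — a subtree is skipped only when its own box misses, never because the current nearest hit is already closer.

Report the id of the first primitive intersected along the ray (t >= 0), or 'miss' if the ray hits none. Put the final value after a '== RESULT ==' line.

Traverse from the root:
N0 x:[14,51] y:[71/3,109/3] z:[-1,36] -> hit [71/3,36], descend [5, 6, 9, 13]
  N5 x:[15,21] y:[80/3,107/3] z:[-1,19] -> miss, prune
  N6 x:[27,50] y:[92/3,109/3] z:[6,33] -> hit [92/3,33], descend [1, 7, 14, 16]
    N1 x:[41,50] y:[92/3,101/3] z:[18,27] -> miss, prune
    N7 x:[30,41] y:[31,106/3] z:[26,33] -> hit [31,33], descend [2, 11]
      N2 x:[30,38] y:[31,100/3] z:[26,31] -> hit [31,31] leaf, test {P14(miss), P15@t=31}
      N11 x:[35,41] y:[101/3,106/3] z:[31,33] -> miss, prune
    N14 x:[27,33] y:[34,109/3] z:[16,22] -> miss, prune
    N16 x:[28,34] y:[32,101/3] z:[6,12] -> miss, prune
  N9 x:[14,27] y:[74/3,27] z:[28,36] -> miss, prune
  N13 x:[30,51] y:[71/3,89/3] z:[9,33] -> miss, prune

order=[0, 5, 6, 1, 7, 2, 11, 14, 16, 9, 13]  |boxes|=11  |leaves|=1  hit=P15

== RESULT ==
15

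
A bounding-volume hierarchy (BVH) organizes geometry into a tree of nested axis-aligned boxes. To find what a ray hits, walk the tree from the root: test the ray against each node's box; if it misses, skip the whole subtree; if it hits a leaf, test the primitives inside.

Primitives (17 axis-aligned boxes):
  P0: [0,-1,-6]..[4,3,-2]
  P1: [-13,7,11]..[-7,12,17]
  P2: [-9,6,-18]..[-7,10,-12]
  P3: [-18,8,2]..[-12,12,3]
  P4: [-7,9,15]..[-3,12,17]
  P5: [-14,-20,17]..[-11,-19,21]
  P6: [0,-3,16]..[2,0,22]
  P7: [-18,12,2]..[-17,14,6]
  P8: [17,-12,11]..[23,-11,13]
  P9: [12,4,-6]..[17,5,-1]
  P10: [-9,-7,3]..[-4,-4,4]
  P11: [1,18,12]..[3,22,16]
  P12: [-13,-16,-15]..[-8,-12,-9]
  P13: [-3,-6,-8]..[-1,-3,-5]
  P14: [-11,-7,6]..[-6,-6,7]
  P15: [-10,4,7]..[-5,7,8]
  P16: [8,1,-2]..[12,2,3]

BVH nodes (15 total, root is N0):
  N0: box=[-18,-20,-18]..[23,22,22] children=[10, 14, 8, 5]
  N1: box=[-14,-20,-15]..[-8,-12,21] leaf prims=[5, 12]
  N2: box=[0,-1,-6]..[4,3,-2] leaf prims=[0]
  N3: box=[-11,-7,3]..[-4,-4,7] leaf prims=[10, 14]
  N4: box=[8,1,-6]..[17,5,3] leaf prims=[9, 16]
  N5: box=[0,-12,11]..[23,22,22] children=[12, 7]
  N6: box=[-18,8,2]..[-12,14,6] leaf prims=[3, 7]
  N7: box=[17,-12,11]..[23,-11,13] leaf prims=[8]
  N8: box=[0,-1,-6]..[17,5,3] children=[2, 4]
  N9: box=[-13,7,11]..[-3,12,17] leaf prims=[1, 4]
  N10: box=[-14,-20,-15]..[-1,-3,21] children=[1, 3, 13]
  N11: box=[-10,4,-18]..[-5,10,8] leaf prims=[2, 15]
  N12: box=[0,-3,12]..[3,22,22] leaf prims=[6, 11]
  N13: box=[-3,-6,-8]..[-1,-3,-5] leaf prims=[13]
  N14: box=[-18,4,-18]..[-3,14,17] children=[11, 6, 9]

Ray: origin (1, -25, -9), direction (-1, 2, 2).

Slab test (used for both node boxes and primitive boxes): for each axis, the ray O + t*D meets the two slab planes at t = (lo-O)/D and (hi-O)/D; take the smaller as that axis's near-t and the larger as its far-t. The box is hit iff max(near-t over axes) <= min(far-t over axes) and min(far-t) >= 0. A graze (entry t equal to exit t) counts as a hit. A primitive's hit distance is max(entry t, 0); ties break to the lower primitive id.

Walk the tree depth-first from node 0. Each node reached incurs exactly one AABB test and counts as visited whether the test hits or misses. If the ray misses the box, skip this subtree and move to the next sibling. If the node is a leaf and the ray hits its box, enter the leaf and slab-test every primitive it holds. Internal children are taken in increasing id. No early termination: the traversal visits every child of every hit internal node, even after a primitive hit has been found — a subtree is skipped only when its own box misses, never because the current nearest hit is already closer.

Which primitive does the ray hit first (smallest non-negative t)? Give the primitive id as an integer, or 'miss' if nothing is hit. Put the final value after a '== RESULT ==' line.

Walk:
N0 x:[-22,19] y:[5/2,47/2] z:[-9/2,31/2] -> hit [5/2,31/2], descend [5, 8, 10, 14]
  N5 x:[-22,1] y:[13/2,47/2] z:[10,31/2] -> miss, prune
  N8 x:[-16,1] y:[12,15] z:[3/2,6] -> miss, prune
  N10 x:[2,15] y:[5/2,11] z:[-3,15] -> hit [5/2,11], descend [1, 3, 13]
    N1 x:[9,15] y:[5/2,13/2] z:[-3,15] -> miss, prune
    N3 x:[5,12] y:[9,21/2] z:[6,8] -> miss, prune
    N13 x:[2,4] y:[19/2,11] z:[1/2,2] -> miss, prune
  N14 x:[4,19] y:[29/2,39/2] z:[-9/2,13] -> miss, prune

8 AABB tests over nodes [0, 5, 8, 10, 1, 3, 13, 14]; 0 leaves entered; closest miss.

== RESULT ==
miss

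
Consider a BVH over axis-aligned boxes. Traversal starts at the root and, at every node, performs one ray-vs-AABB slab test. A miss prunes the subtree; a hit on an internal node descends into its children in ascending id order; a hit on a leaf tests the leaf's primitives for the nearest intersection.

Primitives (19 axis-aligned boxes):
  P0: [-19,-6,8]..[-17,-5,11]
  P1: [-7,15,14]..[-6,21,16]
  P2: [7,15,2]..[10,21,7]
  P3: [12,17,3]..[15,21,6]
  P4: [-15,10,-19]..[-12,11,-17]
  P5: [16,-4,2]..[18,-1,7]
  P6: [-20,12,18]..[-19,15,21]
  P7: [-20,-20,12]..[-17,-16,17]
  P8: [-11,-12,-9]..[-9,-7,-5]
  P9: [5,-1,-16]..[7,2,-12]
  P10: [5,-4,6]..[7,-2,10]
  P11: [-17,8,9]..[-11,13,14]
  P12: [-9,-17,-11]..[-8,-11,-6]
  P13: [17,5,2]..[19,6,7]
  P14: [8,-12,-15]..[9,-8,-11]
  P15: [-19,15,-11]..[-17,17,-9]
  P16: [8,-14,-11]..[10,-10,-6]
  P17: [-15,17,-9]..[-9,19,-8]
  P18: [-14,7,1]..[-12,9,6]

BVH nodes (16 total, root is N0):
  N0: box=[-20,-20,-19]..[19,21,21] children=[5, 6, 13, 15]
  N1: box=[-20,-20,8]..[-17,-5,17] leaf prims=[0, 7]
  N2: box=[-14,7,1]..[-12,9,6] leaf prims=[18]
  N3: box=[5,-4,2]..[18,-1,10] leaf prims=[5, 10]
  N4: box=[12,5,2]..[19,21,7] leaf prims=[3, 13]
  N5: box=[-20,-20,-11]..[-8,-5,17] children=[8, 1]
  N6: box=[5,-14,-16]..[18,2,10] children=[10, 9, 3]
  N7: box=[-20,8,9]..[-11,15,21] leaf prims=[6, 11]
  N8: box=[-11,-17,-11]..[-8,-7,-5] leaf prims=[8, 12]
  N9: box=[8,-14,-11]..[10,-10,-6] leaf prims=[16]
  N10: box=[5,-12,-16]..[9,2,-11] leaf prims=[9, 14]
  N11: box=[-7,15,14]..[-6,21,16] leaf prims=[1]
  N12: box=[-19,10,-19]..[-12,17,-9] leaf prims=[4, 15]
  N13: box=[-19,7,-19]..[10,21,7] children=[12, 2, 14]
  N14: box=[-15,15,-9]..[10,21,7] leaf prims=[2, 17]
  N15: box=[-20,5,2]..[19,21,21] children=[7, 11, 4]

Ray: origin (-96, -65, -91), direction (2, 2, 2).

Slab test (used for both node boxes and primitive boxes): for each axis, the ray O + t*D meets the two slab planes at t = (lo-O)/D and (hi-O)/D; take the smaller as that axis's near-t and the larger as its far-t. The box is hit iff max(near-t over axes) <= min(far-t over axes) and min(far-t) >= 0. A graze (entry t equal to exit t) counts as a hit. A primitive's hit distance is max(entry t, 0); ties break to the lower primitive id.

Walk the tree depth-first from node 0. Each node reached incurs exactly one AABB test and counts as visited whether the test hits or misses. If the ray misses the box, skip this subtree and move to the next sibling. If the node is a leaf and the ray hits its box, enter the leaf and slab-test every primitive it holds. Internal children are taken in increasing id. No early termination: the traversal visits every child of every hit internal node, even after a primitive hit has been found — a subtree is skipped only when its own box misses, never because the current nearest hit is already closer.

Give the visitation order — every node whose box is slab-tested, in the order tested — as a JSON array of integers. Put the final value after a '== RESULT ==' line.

Walk:
N0 x:[38,115/2] y:[45/2,43] z:[36,56] -> hit [38,43], descend [5, 6, 13, 15]
  N5 x:[38,44] y:[45/2,30] z:[40,54] -> miss, prune
  N6 x:[101/2,57] y:[51/2,67/2] z:[75/2,101/2] -> miss, prune
  N13 x:[77/2,53] y:[36,43] z:[36,49] -> hit [77/2,43], descend [2, 12, 14]
    N2 x:[41,42] y:[36,37] z:[46,97/2] -> miss, prune
    N12 x:[77/2,42] y:[75/2,41] z:[36,41] -> hit [77/2,41] leaf, test {P4(miss), P15(miss)}
    N14 x:[81/2,53] y:[40,43] z:[41,49] -> hit [41,43] leaf, test {P2(miss), P17@t=41}
  N15 x:[38,115/2] y:[35,43] z:[93/2,56] -> miss, prune

8 AABB tests over nodes [0, 5, 6, 13, 2, 12, 14, 15]; 2 leaves entered; closest P17.

== RESULT ==
[0, 5, 6, 13, 2, 12, 14, 15]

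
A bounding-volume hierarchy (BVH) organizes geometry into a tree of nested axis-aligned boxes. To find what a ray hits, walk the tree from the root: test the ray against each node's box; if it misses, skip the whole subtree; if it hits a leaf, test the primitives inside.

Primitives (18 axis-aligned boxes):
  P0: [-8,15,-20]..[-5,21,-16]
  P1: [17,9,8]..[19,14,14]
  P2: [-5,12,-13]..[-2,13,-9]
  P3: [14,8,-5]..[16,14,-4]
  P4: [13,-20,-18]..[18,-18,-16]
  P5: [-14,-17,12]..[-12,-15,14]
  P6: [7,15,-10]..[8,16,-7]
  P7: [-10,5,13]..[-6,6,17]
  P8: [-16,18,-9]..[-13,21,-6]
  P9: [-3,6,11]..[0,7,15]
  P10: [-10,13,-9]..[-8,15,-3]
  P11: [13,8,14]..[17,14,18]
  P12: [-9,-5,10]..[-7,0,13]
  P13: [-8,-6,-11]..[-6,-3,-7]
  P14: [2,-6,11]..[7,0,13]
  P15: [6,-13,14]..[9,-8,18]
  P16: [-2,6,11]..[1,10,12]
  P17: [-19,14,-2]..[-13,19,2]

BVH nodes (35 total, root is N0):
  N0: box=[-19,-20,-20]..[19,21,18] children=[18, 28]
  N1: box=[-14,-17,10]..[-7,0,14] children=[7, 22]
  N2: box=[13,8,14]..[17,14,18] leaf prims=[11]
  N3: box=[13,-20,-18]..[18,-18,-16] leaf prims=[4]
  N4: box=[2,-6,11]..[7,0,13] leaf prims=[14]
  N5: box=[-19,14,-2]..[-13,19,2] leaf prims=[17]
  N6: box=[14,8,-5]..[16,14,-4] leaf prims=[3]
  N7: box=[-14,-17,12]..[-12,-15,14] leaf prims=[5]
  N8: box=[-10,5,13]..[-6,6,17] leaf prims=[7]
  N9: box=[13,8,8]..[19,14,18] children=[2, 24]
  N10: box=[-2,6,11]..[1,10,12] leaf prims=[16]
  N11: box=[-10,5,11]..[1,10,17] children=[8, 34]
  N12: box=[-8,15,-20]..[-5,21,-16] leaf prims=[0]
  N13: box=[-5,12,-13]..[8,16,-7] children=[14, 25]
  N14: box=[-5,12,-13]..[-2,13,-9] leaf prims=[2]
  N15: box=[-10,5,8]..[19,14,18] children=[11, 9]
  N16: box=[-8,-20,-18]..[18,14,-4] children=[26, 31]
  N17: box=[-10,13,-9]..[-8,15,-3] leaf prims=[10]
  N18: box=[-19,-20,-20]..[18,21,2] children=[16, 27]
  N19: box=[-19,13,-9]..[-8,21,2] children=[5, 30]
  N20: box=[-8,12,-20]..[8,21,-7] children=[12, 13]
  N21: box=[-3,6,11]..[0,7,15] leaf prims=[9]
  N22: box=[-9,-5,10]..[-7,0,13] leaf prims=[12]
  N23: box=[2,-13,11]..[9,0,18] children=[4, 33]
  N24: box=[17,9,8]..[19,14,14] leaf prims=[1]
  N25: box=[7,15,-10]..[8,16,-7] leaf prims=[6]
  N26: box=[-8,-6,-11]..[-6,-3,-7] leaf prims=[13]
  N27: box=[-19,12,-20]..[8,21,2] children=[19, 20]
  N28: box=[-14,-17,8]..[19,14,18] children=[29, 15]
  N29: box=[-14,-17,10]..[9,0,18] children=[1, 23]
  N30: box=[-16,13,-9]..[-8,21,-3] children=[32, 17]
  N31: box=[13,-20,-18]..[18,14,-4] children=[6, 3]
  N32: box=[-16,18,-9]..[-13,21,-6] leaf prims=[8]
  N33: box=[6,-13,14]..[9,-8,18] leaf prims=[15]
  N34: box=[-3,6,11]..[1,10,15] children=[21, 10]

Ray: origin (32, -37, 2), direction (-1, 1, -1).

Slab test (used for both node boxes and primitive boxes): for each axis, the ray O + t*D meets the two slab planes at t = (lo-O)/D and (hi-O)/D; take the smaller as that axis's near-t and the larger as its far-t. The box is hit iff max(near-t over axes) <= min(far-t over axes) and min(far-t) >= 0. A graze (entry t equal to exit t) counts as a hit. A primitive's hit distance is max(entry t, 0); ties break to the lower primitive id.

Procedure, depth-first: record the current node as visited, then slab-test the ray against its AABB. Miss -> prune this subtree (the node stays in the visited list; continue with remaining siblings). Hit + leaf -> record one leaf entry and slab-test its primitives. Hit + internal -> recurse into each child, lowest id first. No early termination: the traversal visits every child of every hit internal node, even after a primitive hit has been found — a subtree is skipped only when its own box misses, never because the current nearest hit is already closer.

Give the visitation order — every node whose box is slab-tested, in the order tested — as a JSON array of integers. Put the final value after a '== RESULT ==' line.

Walk:
N0 x:[13,51] y:[17,58] z:[-16,22] -> hit [17,22], descend [18, 28]
  N18 x:[14,51] y:[17,58] z:[0,22] -> hit [17,22], descend [16, 27]
    N16 x:[14,40] y:[17,51] z:[6,20] -> hit [17,20], descend [26, 31]
      N26 x:[38,40] y:[31,34] z:[9,13] -> miss, prune
      N31 x:[14,19] y:[17,51] z:[6,20] -> hit [17,19], descend [3, 6]
        N3 x:[14,19] y:[17,19] z:[18,20] -> hit [18,19] leaf, test {P4@t=18}
        N6 x:[16,18] y:[45,51] z:[6,7] -> miss, prune
    N27 x:[24,51] y:[49,58] z:[0,22] -> miss, prune
  N28 x:[13,46] y:[20,51] z:[-16,-6] -> miss, prune

Visited [0, 18, 16, 26, 31, 3, 6, 27, 28]. Tests: 9 box, 1 leaf. Nearest: P4.

== RESULT ==
[0, 18, 16, 26, 31, 3, 6, 27, 28]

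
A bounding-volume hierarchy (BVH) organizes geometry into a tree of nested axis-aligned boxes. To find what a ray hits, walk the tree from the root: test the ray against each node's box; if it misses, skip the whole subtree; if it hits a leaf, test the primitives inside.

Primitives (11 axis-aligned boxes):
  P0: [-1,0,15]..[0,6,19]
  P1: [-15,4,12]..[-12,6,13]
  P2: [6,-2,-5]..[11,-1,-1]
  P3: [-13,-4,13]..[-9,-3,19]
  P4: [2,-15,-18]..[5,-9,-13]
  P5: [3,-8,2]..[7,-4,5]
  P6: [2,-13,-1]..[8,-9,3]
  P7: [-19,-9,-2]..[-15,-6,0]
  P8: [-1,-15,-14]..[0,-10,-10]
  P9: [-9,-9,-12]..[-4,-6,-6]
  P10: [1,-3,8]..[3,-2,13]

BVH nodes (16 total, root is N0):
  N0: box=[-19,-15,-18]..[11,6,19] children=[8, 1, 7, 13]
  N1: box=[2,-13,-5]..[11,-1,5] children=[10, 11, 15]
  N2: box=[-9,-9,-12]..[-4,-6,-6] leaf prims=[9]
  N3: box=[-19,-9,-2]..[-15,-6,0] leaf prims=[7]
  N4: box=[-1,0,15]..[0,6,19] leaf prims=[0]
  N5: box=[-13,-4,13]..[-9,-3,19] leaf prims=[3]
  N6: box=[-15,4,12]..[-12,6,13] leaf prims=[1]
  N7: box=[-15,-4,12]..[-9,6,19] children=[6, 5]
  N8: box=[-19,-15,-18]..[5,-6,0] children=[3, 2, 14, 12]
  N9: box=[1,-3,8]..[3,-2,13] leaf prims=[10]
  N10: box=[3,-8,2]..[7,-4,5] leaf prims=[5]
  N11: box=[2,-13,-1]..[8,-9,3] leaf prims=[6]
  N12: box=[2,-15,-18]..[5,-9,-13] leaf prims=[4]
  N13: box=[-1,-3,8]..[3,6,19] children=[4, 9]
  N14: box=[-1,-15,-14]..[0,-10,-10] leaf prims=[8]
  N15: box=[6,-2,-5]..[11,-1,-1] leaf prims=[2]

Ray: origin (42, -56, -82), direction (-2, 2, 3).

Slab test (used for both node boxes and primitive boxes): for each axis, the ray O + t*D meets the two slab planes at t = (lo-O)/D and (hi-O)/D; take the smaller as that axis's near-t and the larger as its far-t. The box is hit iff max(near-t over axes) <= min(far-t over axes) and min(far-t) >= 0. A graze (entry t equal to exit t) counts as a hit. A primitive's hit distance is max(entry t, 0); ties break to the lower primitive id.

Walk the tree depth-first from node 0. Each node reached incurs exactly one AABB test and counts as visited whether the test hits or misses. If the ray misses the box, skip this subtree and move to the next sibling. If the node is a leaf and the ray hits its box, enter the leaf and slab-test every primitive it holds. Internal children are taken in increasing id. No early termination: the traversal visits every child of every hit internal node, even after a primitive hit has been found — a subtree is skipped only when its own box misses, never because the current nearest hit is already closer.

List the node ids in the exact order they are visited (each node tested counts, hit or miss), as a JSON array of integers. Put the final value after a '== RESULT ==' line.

Walk:
N0 x:[31/2,61/2] y:[41/2,31] z:[64/3,101/3] -> hit [64/3,61/2], descend [1, 7, 8, 13]
  N1 x:[31/2,20] y:[43/2,55/2] z:[77/3,29] -> miss, prune
  N7 x:[51/2,57/2] y:[26,31] z:[94/3,101/3] -> miss, prune
  N8 x:[37/2,61/2] y:[41/2,25] z:[64/3,82/3] -> hit [64/3,25], descend [2, 3, 12, 14]
    N2 x:[23,51/2] y:[47/2,25] z:[70/3,76/3] -> hit [47/2,25] leaf, test {P9@t=47/2}
    N3 x:[57/2,61/2] y:[47/2,25] z:[80/3,82/3] -> miss, prune
    N12 x:[37/2,20] y:[41/2,47/2] z:[64/3,23] -> miss, prune
    N14 x:[21,43/2] y:[41/2,23] z:[68/3,24] -> miss, prune
  N13 x:[39/2,43/2] y:[53/2,31] z:[30,101/3] -> miss, prune

order=[0, 1, 7, 8, 2, 3, 12, 14, 13]  |boxes|=9  |leaves|=1  hit=P9

== RESULT ==
[0, 1, 7, 8, 2, 3, 12, 14, 13]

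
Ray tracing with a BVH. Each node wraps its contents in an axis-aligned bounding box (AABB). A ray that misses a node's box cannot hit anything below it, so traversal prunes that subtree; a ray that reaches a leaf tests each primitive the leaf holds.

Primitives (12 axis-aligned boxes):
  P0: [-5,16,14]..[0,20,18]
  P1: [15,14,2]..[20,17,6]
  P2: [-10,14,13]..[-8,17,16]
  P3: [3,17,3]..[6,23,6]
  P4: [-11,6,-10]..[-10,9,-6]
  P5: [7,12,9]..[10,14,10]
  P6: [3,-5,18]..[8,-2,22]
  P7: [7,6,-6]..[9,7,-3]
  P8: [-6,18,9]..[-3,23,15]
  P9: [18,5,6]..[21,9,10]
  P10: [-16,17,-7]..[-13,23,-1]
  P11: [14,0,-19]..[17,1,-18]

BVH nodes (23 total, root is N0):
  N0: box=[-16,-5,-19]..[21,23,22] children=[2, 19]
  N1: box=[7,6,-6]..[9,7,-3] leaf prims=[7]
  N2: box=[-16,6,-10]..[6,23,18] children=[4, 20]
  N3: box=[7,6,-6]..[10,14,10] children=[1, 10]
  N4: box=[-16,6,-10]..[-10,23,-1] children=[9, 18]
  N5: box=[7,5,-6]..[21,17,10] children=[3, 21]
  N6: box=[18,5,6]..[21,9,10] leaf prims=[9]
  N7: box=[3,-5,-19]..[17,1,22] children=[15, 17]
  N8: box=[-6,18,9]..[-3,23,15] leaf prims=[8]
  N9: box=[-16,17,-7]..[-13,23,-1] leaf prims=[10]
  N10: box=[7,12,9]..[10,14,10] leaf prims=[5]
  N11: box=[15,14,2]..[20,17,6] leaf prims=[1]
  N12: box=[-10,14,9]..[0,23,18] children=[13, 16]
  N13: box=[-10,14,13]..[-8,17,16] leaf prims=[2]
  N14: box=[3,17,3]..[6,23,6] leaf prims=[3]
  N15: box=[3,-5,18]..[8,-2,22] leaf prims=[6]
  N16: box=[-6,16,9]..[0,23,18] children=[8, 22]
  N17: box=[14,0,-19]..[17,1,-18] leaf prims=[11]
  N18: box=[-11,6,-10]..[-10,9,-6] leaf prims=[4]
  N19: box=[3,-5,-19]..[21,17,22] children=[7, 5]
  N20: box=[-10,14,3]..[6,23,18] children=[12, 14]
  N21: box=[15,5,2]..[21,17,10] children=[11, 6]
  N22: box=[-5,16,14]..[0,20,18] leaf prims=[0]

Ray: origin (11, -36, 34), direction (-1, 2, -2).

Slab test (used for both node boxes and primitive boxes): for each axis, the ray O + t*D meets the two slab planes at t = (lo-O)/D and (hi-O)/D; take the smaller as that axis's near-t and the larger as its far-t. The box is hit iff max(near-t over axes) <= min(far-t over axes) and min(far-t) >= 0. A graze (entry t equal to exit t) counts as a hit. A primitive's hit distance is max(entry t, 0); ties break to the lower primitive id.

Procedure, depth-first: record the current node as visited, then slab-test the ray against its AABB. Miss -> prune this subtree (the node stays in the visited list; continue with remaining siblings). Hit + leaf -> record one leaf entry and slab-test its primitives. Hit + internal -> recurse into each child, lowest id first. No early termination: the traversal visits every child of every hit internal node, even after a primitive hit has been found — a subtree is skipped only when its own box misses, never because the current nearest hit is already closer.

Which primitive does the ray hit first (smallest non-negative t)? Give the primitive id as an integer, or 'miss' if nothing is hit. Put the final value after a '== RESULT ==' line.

Walk:
N0 x:[-10,27] y:[31/2,59/2] z:[6,53/2] -> hit [31/2,53/2], descend [2, 19]
  N2 x:[5,27] y:[21,59/2] z:[8,22] -> hit [21,22], descend [4, 20]
    N4 x:[21,27] y:[21,59/2] z:[35/2,22] -> hit [21,22], descend [9, 18]
      N9 x:[24,27] y:[53/2,59/2] z:[35/2,41/2] -> miss, prune
      N18 x:[21,22] y:[21,45/2] z:[20,22] -> hit [21,22] leaf, test {P4@t=21}
    N20 x:[5,21] y:[25,59/2] z:[8,31/2] -> miss, prune
  N19 x:[-10,8] y:[31/2,53/2] z:[6,53/2] -> miss, prune

7 AABB tests over nodes [0, 2, 4, 9, 18, 20, 19]; 1 leaf entered; closest P4.

== RESULT ==
4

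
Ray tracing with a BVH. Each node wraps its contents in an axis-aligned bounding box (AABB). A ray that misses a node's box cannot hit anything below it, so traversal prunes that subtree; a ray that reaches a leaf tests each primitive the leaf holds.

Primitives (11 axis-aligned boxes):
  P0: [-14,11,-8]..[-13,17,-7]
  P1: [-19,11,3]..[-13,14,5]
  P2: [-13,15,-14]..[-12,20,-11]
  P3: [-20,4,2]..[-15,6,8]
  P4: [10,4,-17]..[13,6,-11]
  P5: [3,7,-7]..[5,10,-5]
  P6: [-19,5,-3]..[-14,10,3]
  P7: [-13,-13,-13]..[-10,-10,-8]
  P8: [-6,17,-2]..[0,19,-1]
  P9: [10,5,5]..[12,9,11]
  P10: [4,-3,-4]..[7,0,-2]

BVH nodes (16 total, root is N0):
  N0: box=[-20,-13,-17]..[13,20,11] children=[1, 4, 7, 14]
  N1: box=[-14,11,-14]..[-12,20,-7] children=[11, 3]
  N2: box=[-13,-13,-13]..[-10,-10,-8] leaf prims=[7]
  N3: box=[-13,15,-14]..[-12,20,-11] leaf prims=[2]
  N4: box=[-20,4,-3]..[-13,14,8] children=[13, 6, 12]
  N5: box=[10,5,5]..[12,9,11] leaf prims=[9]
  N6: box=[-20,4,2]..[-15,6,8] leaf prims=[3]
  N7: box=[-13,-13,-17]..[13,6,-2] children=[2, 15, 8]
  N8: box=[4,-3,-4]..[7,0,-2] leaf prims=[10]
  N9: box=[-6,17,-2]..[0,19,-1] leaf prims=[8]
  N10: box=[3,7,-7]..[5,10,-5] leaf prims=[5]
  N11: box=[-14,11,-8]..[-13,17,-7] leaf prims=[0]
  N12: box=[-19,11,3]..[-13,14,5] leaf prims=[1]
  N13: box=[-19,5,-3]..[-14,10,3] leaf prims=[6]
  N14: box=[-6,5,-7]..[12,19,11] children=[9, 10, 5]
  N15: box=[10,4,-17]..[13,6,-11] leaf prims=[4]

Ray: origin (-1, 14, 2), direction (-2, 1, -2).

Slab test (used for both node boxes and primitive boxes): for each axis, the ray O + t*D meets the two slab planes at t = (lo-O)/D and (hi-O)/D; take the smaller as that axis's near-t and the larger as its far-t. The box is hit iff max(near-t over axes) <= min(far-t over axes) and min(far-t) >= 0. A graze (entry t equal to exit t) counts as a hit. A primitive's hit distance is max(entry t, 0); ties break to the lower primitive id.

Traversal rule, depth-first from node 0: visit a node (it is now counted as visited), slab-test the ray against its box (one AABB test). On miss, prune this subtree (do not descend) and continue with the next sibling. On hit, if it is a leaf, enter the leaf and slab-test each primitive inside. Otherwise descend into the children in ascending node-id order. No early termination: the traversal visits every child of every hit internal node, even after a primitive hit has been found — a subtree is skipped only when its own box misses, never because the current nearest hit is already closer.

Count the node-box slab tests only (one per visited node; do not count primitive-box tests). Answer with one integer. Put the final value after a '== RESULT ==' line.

Walk:
N0 x:[-7,19/2] y:[-27,6] z:[-9/2,19/2] -> hit [-9/2,6], descend [1, 4, 7, 14]
  N1 x:[11/2,13/2] y:[-3,6] z:[9/2,8] -> hit [11/2,6], descend [3, 11]
    N3 x:[11/2,6] y:[1,6] z:[13/2,8] -> miss, prune
    N11 x:[6,13/2] y:[-3,3] z:[9/2,5] -> miss, prune
  N4 x:[6,19/2] y:[-10,0] z:[-3,5/2] -> miss, prune
  N7 x:[-7,6] y:[-27,-8] z:[2,19/2] -> miss, prune
  N14 x:[-13/2,5/2] y:[-9,5] z:[-9/2,9/2] -> hit [-9/2,5/2], descend [5, 9, 10]
    N5 x:[-13/2,-11/2] y:[-9,-5] z:[-9/2,-3/2] -> miss, prune
    N9 x:[-1/2,5/2] y:[3,5] z:[3/2,2] -> miss, prune
    N10 x:[-3,-2] y:[-7,-4] z:[7/2,9/2] -> miss, prune

Summary -> nodes [0, 1, 3, 11, 4, 7, 14, 5, 9, 10]; box-tests=10; leaf-entries=0; first=miss

== RESULT ==
10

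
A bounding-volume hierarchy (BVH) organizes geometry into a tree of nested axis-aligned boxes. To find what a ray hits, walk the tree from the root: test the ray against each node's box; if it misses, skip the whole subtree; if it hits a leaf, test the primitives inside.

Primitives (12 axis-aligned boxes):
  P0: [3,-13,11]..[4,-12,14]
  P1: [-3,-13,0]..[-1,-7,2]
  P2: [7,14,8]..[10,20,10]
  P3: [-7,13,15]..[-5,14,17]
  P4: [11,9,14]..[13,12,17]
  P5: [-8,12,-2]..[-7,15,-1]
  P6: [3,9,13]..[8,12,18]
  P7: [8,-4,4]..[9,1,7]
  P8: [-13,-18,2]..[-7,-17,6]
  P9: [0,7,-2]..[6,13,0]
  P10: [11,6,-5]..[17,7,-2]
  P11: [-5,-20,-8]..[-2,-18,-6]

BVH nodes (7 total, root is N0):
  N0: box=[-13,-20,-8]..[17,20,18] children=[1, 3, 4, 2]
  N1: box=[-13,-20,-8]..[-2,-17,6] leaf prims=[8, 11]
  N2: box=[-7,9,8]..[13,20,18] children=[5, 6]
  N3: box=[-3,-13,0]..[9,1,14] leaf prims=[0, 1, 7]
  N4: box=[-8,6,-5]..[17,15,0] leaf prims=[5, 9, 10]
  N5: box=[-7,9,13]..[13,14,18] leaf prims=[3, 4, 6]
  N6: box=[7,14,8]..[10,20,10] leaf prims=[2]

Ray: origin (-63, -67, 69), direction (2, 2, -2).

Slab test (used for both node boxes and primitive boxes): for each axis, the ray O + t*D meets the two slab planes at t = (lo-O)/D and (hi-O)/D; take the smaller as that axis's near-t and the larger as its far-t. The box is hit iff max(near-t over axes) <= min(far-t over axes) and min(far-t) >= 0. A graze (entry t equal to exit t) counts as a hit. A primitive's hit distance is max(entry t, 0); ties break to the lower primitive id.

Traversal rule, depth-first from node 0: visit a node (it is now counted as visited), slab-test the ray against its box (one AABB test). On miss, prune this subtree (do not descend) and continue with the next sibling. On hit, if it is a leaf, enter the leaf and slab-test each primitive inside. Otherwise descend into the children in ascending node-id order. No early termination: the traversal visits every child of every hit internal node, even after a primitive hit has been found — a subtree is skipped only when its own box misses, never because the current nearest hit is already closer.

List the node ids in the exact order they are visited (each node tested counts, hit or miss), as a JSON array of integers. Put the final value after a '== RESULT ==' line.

Walk:
N0 x:[25,40] y:[47/2,87/2] z:[51/2,77/2] -> hit [51/2,77/2], descend [1, 2, 3, 4]
  N1 x:[25,61/2] y:[47/2,25] z:[63/2,77/2] -> miss, prune
  N2 x:[28,38] y:[38,87/2] z:[51/2,61/2] -> miss, prune
  N3 x:[30,36] y:[27,34] z:[55/2,69/2] -> hit [30,34] leaf, test {P0(miss), P1(miss), P7(miss)}
  N4 x:[55/2,40] y:[73/2,41] z:[69/2,37] -> hit [73/2,37] leaf, test {P5(miss), P9(miss), P10@t=37}

Summary -> nodes [0, 1, 2, 3, 4]; box-tests=5; leaf-entries=2; first=P10

== RESULT ==
[0, 1, 2, 3, 4]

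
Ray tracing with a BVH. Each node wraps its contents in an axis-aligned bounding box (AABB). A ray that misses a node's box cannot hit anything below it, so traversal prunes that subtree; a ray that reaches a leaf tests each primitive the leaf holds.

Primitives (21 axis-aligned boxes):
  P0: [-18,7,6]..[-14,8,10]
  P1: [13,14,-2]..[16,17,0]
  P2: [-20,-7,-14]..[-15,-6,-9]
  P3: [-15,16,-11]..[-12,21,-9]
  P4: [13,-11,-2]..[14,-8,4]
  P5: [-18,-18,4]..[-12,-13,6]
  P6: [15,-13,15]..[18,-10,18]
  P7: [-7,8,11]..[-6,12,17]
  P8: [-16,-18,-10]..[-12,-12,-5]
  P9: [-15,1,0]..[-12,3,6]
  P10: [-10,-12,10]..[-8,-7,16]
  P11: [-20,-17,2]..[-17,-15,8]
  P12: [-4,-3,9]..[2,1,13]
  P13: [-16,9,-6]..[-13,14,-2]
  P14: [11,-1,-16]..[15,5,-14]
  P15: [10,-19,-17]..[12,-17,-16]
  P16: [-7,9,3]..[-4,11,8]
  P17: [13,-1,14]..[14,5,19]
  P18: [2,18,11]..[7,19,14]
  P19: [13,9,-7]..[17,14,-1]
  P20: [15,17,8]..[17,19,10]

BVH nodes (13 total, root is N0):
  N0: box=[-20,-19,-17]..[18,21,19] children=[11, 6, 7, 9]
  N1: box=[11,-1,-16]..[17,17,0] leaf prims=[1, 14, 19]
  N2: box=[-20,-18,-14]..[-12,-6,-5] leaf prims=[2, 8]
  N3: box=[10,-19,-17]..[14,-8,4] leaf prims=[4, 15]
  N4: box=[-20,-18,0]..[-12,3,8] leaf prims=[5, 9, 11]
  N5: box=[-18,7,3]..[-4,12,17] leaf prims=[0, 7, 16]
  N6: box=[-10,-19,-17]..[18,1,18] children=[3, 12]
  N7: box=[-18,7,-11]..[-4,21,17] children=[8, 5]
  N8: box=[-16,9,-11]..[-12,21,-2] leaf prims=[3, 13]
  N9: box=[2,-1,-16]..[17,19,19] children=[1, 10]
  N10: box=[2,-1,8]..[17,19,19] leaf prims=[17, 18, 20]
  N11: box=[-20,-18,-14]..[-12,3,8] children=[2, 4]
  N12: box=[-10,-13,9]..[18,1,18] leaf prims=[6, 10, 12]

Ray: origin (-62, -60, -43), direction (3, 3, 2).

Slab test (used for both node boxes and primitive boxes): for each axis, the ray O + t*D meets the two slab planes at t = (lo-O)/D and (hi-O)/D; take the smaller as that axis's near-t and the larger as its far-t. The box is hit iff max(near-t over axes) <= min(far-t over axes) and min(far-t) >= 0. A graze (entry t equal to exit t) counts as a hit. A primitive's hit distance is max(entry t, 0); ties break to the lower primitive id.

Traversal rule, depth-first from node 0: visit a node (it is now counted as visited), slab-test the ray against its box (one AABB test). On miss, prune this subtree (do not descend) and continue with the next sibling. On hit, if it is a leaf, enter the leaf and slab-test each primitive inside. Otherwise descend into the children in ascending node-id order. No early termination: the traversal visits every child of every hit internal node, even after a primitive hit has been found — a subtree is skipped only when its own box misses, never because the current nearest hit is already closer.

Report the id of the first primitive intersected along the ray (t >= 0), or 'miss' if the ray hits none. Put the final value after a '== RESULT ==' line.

Walk:
N0 x:[14,80/3] y:[41/3,27] z:[13,31] -> hit [14,80/3], descend [6, 7, 9, 11]
  N6 x:[52/3,80/3] y:[41/3,61/3] z:[13,61/2] -> hit [52/3,61/3], descend [3, 12]
    N3 x:[24,76/3] y:[41/3,52/3] z:[13,47/2] -> miss, prune
    N12 x:[52/3,80/3] y:[47/3,61/3] z:[26,61/2] -> miss, prune
  N7 x:[44/3,58/3] y:[67/3,27] z:[16,30] -> miss, prune
  N9 x:[64/3,79/3] y:[59/3,79/3] z:[27/2,31] -> hit [64/3,79/3], descend [1, 10]
    N1 x:[73/3,79/3] y:[59/3,77/3] z:[27/2,43/2] -> miss, prune
    N10 x:[64/3,79/3] y:[59/3,79/3] z:[51/2,31] -> hit [51/2,79/3] leaf, test {P17(miss), P18(miss), P20@t=77/3}
  N11 x:[14,50/3] y:[14,21] z:[29/2,51/2] -> hit [29/2,50/3], descend [2, 4]
    N2 x:[14,50/3] y:[14,18] z:[29/2,19] -> hit [29/2,50/3] leaf, test {P2(miss), P8(miss)}
    N4 x:[14,50/3] y:[14,21] z:[43/2,51/2] -> miss, prune

Summary -> nodes [0, 6, 3, 12, 7, 9, 1, 10, 11, 2, 4]; box-tests=11; leaf-entries=2; first=P20

== RESULT ==
20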